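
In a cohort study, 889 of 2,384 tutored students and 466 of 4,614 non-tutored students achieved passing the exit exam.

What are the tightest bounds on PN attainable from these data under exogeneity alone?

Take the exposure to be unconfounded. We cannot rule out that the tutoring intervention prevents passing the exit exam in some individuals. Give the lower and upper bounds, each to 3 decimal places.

0.729 ≤ PN ≤ 1.000

p₁ = P(outcome | exposed) = 889/2384 = 0.3729
p₀ = P(outcome | unexposed) = 466/4614 = 0.101
Under exogeneity alone the bounds on PN are max{0,(p₁−p₀)/p₁} ≤ PN ≤ min{1,(1−p₀)/p₁}.
  lower = (p₁ − p₀)/p₁ = 0.27191 / 0.3729 ≈ 0.7292
  upper = min{1, (1 − p₀)/p₁} = 0.899 / 0.3729 ≈ 2.4108 → capped at 1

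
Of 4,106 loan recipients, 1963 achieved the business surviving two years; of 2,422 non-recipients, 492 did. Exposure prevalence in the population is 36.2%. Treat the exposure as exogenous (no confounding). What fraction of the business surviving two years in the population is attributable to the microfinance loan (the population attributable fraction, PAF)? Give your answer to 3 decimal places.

PAF ≈ 0.329

p₁ = P(outcome | exposed) = 1963/4106 = 0.47808
p₀ = P(outcome | unexposed) = 492/2422 = 0.20314
Overall risk P(Y=1) = π·p₁ + (1−π)·p₀ = 0.362×0.47808 + 0.638×0.20314 = 0.30267.
Under exogeneity, PAF = [P(Y=1) − p₀] / P(Y=1).
PAF = (0.30267 − 0.20314) / 0.30267 ≈ 0.3288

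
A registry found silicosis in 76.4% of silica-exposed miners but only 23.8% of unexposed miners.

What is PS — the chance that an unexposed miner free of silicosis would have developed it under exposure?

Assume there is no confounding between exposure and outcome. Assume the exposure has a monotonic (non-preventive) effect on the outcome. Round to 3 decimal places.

p₁ = 0.764, p₀ = 0.238.
Under exogeneity and monotonicity, PS = (p₁ − p₀) / (1 − p₀).
PS = (0.764 − 0.238) / (1 − 0.238) = 0.526 / 0.762 ≈ 0.6903

PS ≈ 0.690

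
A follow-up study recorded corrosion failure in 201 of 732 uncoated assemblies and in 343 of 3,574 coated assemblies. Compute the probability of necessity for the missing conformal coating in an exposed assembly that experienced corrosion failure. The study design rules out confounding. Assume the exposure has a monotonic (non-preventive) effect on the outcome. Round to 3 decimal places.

p₁ = P(outcome | exposed) = 201/732 = 0.27459
p₀ = P(outcome | unexposed) = 343/3574 = 0.095971
Under exogeneity and monotonicity, PN = (p₁ − p₀) / p₁.
PN = (0.27459 − 0.095971) / 0.27459 = 0.17862 / 0.27459 ≈ 0.6505

PN ≈ 0.650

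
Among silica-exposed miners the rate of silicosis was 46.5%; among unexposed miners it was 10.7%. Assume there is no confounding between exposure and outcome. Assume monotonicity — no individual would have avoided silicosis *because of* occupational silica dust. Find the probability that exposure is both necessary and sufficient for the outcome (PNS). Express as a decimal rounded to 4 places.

p₁ = 0.465, p₀ = 0.107.
Under exogeneity and monotonicity, PNS = p₁ − p₀.
PNS = 0.465 − 0.107 = 0.358

PNS ≈ 0.3580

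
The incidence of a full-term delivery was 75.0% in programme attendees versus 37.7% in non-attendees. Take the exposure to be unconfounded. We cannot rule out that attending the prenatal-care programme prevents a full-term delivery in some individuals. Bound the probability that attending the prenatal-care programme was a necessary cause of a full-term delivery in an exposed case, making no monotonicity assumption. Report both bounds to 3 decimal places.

0.497 ≤ PN ≤ 0.831

p₁ = 0.75, p₀ = 0.377.
Under exogeneity alone the bounds on PN are max{0,(p₁−p₀)/p₁} ≤ PN ≤ min{1,(1−p₀)/p₁}.
  lower = (p₁ − p₀)/p₁ = 0.373 / 0.75 ≈ 0.4973
  upper = min{1, (1 − p₀)/p₁} = 0.623 / 0.75 ≈ 0.8307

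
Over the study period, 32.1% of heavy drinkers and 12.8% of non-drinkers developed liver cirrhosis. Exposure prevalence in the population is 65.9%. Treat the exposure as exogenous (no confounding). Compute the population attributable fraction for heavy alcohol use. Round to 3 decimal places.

PAF ≈ 0.498

p₁ = 0.321, p₀ = 0.128.
Overall risk P(Y=1) = π·p₁ + (1−π)·p₀ = 0.659×0.321 + 0.341×0.128 = 0.25519.
Under exogeneity, PAF = [P(Y=1) − p₀] / P(Y=1).
PAF = (0.25519 − 0.128) / 0.25519 ≈ 0.4984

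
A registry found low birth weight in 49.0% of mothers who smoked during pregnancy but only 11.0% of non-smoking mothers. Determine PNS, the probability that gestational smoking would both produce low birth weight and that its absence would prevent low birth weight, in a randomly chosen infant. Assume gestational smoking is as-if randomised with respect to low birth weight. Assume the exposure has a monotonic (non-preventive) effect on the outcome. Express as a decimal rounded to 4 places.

p₁ = 0.49, p₀ = 0.11.
Under exogeneity and monotonicity, PNS = p₁ − p₀.
PNS = 0.49 − 0.11 = 0.38

PNS ≈ 0.3800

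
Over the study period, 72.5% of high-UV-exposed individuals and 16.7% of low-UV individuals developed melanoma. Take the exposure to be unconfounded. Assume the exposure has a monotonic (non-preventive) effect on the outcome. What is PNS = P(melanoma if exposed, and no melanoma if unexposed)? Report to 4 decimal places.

PNS ≈ 0.5580

p₁ = 0.725, p₀ = 0.167.
Under exogeneity and monotonicity, PNS = p₁ − p₀.
PNS = 0.725 − 0.167 = 0.558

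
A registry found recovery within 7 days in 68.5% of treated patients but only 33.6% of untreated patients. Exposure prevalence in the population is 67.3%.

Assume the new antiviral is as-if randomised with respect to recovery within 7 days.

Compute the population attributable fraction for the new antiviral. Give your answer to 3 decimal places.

PAF ≈ 0.411

p₁ = 0.685, p₀ = 0.336.
Overall risk P(Y=1) = π·p₁ + (1−π)·p₀ = 0.673×0.685 + 0.327×0.336 = 0.57088.
Under exogeneity, PAF = [P(Y=1) − p₀] / P(Y=1).
PAF = (0.57088 − 0.336) / 0.57088 ≈ 0.4114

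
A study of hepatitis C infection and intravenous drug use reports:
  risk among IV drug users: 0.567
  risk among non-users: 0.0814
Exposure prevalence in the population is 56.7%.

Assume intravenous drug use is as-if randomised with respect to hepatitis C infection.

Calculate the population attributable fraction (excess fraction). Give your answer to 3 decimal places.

PAF ≈ 0.772

Let p₁ = 0.567, p₀ = 0.0814.
Overall risk P(Y=1) = π·p₁ + (1−π)·p₀ = 0.567×0.567 + 0.433×0.0814 = 0.35674.
Under exogeneity, PAF = [P(Y=1) − p₀] / P(Y=1).
PAF = (0.35674 − 0.0814) / 0.35674 ≈ 0.7718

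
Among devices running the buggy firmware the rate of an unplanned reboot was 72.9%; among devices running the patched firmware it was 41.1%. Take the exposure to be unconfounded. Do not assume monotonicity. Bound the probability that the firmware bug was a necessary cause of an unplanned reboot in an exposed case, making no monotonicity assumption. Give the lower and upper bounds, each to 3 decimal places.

0.436 ≤ PN ≤ 0.808

p₁ = 0.729, p₀ = 0.411.
Under exogeneity alone the bounds on PN are max{0,(p₁−p₀)/p₁} ≤ PN ≤ min{1,(1−p₀)/p₁}.
  lower = (p₁ − p₀)/p₁ = 0.318 / 0.729 ≈ 0.4362
  upper = min{1, (1 − p₀)/p₁} = 0.589 / 0.729 ≈ 0.8080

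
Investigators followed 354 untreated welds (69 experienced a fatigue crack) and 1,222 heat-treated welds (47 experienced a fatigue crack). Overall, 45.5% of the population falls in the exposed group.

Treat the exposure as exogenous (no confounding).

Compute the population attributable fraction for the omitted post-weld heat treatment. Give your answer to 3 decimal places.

p₁ = P(outcome | exposed) = 69/354 = 0.19492
p₀ = P(outcome | unexposed) = 47/1222 = 0.038462
Overall risk P(Y=1) = π·p₁ + (1−π)·p₀ = 0.455×0.19492 + 0.545×0.038462 = 0.10965.
Under exogeneity, PAF = [P(Y=1) − p₀] / P(Y=1).
PAF = (0.10965 − 0.038462) / 0.10965 ≈ 0.6492

PAF ≈ 0.649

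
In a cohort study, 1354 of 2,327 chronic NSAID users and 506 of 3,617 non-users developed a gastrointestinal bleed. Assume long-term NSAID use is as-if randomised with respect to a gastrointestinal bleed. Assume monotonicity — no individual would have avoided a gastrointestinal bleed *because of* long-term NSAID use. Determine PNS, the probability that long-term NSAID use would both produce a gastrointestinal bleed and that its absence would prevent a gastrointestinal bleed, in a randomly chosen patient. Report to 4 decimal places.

p₁ = P(outcome | exposed) = 1354/2327 = 0.58187
p₀ = P(outcome | unexposed) = 506/3617 = 0.13989
Under exogeneity and monotonicity, PNS = p₁ − p₀.
PNS = 0.58187 − 0.13989 = 0.44197

PNS ≈ 0.4420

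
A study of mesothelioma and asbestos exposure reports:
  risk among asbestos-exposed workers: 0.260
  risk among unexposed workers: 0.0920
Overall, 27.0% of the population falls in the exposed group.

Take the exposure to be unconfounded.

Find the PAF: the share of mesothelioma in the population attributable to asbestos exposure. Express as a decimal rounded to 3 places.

PAF ≈ 0.330

Let p₁ = 0.26, p₀ = 0.092.
Overall risk P(Y=1) = π·p₁ + (1−π)·p₀ = 0.27×0.26 + 0.73×0.092 = 0.13736.
Under exogeneity, PAF = [P(Y=1) − p₀] / P(Y=1).
PAF = (0.13736 − 0.092) / 0.13736 ≈ 0.3302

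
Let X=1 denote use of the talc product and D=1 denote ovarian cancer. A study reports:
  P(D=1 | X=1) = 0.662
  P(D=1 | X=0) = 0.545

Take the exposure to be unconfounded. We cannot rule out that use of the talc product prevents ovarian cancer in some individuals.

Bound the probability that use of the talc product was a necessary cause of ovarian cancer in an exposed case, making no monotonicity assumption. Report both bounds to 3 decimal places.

0.177 ≤ PN ≤ 0.687

Let p₁ = 0.662, p₀ = 0.545.
Under exogeneity alone the bounds on PN are max{0,(p₁−p₀)/p₁} ≤ PN ≤ min{1,(1−p₀)/p₁}.
  lower = (p₁ − p₀)/p₁ = 0.117 / 0.662 ≈ 0.1767
  upper = min{1, (1 − p₀)/p₁} = 0.455 / 0.662 ≈ 0.6873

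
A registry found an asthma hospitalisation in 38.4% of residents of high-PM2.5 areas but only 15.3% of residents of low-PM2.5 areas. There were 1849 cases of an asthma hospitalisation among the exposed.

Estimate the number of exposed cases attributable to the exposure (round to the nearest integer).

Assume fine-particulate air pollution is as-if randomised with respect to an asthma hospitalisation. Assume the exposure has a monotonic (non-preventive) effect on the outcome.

about 1112 cases

p₁ = 0.384, p₀ = 0.153.
PN = (p₁ − p₀)/p₁ = (0.384 − 0.153) / 0.384 ≈ 0.60156.
Attributable cases ≈ PN × (exposed cases) = 0.60156 × 1849 ≈ 1112.29.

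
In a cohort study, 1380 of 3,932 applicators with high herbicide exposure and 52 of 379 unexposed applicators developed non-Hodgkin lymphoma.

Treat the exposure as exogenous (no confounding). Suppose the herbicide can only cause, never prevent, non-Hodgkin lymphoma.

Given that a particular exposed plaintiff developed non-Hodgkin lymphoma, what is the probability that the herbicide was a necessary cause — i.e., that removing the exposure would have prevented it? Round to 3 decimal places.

p₁ = P(outcome | exposed) = 1380/3932 = 0.35097
p₀ = P(outcome | unexposed) = 52/379 = 0.1372
Under exogeneity and monotonicity, PN = (p₁ − p₀) / p₁.
PN = (0.35097 − 0.1372) / 0.35097 = 0.21376 / 0.35097 ≈ 0.6091

PN ≈ 0.609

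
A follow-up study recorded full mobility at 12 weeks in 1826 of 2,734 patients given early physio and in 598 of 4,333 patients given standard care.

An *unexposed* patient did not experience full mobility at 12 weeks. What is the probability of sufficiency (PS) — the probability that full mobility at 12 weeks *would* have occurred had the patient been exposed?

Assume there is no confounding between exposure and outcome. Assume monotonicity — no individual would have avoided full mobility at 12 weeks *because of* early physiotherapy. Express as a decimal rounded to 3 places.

p₁ = P(outcome | exposed) = 1826/2734 = 0.66789
p₀ = P(outcome | unexposed) = 598/4333 = 0.13801
Under exogeneity and monotonicity, PS = (p₁ − p₀) / (1 − p₀).
PS = (0.66789 − 0.13801) / (1 − 0.13801) = 0.52988 / 0.86199 ≈ 0.6147

PS ≈ 0.615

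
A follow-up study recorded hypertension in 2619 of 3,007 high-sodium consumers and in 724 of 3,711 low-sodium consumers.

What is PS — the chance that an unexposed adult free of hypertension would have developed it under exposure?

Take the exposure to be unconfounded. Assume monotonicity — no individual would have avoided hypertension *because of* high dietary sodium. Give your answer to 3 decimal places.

p₁ = P(outcome | exposed) = 2619/3007 = 0.87097
p₀ = P(outcome | unexposed) = 724/3711 = 0.1951
Under exogeneity and monotonicity, PS = (p₁ − p₀) / (1 − p₀).
PS = (0.87097 − 0.1951) / (1 − 0.1951) = 0.67587 / 0.8049 ≈ 0.8397

PS ≈ 0.840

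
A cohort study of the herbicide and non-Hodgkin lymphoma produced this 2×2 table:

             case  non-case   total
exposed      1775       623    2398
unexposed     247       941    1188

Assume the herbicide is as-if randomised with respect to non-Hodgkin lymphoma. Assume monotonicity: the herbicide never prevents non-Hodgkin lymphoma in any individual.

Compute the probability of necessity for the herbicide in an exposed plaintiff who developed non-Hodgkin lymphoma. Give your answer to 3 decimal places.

PN ≈ 0.719

p₁ = P(outcome | exposed) = 1775/2398 = 0.7402
p₀ = P(outcome | unexposed) = 247/1188 = 0.20791
Under exogeneity and monotonicity, PN = (p₁ − p₀)/p₁.
PN = (0.7402 − 0.20791) / 0.7402 ≈ 0.7191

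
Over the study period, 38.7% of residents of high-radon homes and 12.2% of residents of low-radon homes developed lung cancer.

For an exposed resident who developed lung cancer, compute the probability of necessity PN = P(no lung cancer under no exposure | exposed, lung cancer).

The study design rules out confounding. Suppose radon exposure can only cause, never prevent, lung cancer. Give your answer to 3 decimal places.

p₁ = 0.387, p₀ = 0.122.
Under exogeneity and monotonicity, PN = (p₁ − p₀) / p₁.
PN = (0.387 − 0.122) / 0.387 = 0.265 / 0.387 ≈ 0.6848

PN ≈ 0.685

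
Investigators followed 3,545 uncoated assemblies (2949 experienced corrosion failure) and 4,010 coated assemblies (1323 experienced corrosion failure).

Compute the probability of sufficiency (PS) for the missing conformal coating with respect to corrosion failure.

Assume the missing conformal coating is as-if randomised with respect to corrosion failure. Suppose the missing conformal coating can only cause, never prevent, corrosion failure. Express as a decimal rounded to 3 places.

p₁ = P(outcome | exposed) = 2949/3545 = 0.83188
p₀ = P(outcome | unexposed) = 1323/4010 = 0.32993
Under exogeneity and monotonicity, PS = (p₁ − p₀) / (1 − p₀).
PS = (0.83188 − 0.32993) / (1 − 0.32993) = 0.50195 / 0.67007 ≈ 0.7491

PS ≈ 0.749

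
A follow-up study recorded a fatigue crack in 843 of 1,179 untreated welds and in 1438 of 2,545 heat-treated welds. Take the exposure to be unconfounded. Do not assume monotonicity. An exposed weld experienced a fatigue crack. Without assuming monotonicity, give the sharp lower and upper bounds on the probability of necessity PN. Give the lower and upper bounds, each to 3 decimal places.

0.210 ≤ PN ≤ 0.608

p₁ = P(outcome | exposed) = 843/1179 = 0.71501
p₀ = P(outcome | unexposed) = 1438/2545 = 0.56503
Under exogeneity alone the bounds on PN are max{0,(p₁−p₀)/p₁} ≤ PN ≤ min{1,(1−p₀)/p₁}.
  lower = (p₁ − p₀)/p₁ = 0.14998 / 0.71501 ≈ 0.2098
  upper = min{1, (1 − p₀)/p₁} = 0.43497 / 0.71501 ≈ 0.6083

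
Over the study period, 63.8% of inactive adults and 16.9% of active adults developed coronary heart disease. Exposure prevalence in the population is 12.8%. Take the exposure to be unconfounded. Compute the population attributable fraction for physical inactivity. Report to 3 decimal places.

PAF ≈ 0.262

p₁ = 0.638, p₀ = 0.169.
Overall risk P(Y=1) = π·p₁ + (1−π)·p₀ = 0.128×0.638 + 0.872×0.169 = 0.22903.
Under exogeneity, PAF = [P(Y=1) − p₀] / P(Y=1).
PAF = (0.22903 − 0.169) / 0.22903 ≈ 0.2621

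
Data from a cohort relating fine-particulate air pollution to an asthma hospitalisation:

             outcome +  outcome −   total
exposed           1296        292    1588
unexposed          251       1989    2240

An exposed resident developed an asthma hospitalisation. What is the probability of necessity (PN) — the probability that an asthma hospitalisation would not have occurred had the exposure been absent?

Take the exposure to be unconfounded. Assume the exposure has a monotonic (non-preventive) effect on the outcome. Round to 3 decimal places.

PN ≈ 0.863

p₁ = P(outcome | exposed) = 1296/1588 = 0.81612
p₀ = P(outcome | unexposed) = 251/2240 = 0.11205
Under exogeneity and monotonicity, PN = (p₁ − p₀) / p₁.
PN = (0.81612 − 0.11205) / 0.81612 = 0.70407 / 0.81612 ≈ 0.8627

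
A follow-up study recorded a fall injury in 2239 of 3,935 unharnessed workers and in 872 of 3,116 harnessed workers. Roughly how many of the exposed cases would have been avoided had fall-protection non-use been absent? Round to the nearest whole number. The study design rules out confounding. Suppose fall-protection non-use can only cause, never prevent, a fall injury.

about 1138 cases

p₁ = P(outcome | exposed) = 2239/3935 = 0.569
p₀ = P(outcome | unexposed) = 872/3116 = 0.27985
PN = (p₁ − p₀)/p₁ = (0.569 − 0.27985) / 0.569 ≈ 0.50818.
Attributable cases ≈ PN × (exposed cases) = 0.50818 × 2239 ≈ 1137.81.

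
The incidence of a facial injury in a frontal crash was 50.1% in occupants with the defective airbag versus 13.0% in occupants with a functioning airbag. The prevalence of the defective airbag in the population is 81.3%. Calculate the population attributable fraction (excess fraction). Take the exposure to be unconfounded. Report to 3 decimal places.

PAF ≈ 0.699

p₁ = 0.501, p₀ = 0.13.
Overall risk P(Y=1) = π·p₁ + (1−π)·p₀ = 0.813×0.501 + 0.187×0.13 = 0.43162.
Under exogeneity, PAF = [P(Y=1) − p₀] / P(Y=1).
PAF = (0.43162 − 0.13) / 0.43162 ≈ 0.6988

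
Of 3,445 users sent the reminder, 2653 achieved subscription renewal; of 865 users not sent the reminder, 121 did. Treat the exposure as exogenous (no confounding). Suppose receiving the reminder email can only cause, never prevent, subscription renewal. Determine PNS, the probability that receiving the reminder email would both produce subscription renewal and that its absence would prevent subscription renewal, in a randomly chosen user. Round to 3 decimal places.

PNS ≈ 0.630

p₁ = P(outcome | exposed) = 2653/3445 = 0.7701
p₀ = P(outcome | unexposed) = 121/865 = 0.13988
Under exogeneity and monotonicity, PNS = p₁ − p₀.
PNS = 0.7701 − 0.13988 = 0.63022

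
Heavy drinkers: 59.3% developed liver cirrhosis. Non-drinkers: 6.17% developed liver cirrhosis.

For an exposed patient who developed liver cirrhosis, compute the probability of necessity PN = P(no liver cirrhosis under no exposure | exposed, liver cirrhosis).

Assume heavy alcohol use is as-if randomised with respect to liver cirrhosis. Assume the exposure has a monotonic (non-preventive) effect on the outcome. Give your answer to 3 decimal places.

p₁ = 0.593, p₀ = 0.0617.
Under exogeneity and monotonicity, PN = (p₁ − p₀) / p₁.
PN = (0.593 − 0.0617) / 0.593 = 0.5313 / 0.593 ≈ 0.8960

PN ≈ 0.896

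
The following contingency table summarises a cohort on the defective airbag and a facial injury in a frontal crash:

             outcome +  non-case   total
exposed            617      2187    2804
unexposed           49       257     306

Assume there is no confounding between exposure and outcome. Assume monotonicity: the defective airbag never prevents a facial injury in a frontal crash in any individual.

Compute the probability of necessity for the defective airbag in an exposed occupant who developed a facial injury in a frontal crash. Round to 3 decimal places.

p₁ = P(outcome | exposed) = 617/2804 = 0.22004
p₀ = P(outcome | unexposed) = 49/306 = 0.16013
Under exogeneity and monotonicity, PN = (p₁ − p₀)/p₁.
PN = (0.22004 − 0.16013) / 0.22004 ≈ 0.2723

PN ≈ 0.272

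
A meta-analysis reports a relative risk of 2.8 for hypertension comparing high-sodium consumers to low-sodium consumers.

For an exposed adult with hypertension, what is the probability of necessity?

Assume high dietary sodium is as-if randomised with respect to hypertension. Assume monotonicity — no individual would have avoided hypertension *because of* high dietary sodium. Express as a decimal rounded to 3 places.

PN ≈ 0.643

Under exogeneity and monotonicity, PN = (RR − 1) / RR = 1 − 1/RR.
PN = (2.8 − 1) / 2.8 = 1.8 / 2.8 ≈ 0.6429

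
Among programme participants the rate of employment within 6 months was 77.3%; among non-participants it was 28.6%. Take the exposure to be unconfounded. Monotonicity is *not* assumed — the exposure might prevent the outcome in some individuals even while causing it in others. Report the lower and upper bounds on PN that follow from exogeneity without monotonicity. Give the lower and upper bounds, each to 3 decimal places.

p₁ = 0.773, p₀ = 0.286.
Under exogeneity alone the bounds on PN are max{0,(p₁−p₀)/p₁} ≤ PN ≤ min{1,(1−p₀)/p₁}.
  lower = (p₁ − p₀)/p₁ = 0.487 / 0.773 ≈ 0.6300
  upper = min{1, (1 − p₀)/p₁} = 0.714 / 0.773 ≈ 0.9237

0.630 ≤ PN ≤ 0.924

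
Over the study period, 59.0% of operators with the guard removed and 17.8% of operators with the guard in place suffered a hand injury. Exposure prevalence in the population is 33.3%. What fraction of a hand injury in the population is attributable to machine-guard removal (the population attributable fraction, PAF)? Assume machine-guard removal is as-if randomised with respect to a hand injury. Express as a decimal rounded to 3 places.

PAF ≈ 0.435

p₁ = 0.59, p₀ = 0.178.
Overall risk P(Y=1) = π·p₁ + (1−π)·p₀ = 0.333×0.59 + 0.667×0.178 = 0.3152.
Under exogeneity, PAF = [P(Y=1) − p₀] / P(Y=1).
PAF = (0.3152 − 0.178) / 0.3152 ≈ 0.4353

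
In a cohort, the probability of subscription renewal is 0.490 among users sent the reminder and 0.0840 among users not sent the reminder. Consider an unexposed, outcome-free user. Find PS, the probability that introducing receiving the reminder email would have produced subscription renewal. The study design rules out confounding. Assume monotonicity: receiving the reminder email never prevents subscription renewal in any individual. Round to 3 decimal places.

PS ≈ 0.443

Let p₁ = 0.49, p₀ = 0.084.
Under exogeneity and monotonicity, PS = (p₁ − p₀) / (1 − p₀).
PS = (0.49 − 0.084) / (1 − 0.084) = 0.406 / 0.916 ≈ 0.4432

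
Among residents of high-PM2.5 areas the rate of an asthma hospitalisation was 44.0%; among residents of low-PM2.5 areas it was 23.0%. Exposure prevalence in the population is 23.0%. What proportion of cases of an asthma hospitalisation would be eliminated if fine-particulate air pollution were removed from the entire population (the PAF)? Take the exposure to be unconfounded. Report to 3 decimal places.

PAF ≈ 0.174

p₁ = 0.44, p₀ = 0.23.
Overall risk P(Y=1) = π·p₁ + (1−π)·p₀ = 0.23×0.44 + 0.77×0.23 = 0.2783.
Under exogeneity, PAF = [P(Y=1) − p₀] / P(Y=1).
PAF = (0.2783 − 0.23) / 0.2783 ≈ 0.1736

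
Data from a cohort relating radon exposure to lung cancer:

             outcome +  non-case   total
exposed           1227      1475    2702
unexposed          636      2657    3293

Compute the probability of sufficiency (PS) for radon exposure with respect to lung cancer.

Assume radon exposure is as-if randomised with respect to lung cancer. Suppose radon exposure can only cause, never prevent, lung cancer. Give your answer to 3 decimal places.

p₁ = P(outcome | exposed) = 1227/2702 = 0.45411
p₀ = P(outcome | unexposed) = 636/3293 = 0.19314
Under exogeneity and monotonicity, PS = (p₁ − p₀) / (1 − p₀).
PS = (0.45411 − 0.19314) / (1 − 0.19314) = 0.26097 / 0.80686 ≈ 0.3234

PS ≈ 0.323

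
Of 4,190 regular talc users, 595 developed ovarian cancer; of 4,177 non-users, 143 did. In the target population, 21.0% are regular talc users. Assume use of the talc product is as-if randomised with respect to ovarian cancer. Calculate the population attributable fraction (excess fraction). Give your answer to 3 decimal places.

PAF ≈ 0.398

p₁ = P(outcome | exposed) = 595/4190 = 0.142
p₀ = P(outcome | unexposed) = 143/4177 = 0.034235
Overall risk P(Y=1) = π·p₁ + (1−π)·p₀ = 0.21×0.142 + 0.79×0.034235 = 0.056867.
Under exogeneity, PAF = [P(Y=1) − p₀] / P(Y=1).
PAF = (0.056867 − 0.034235) / 0.056867 ≈ 0.3980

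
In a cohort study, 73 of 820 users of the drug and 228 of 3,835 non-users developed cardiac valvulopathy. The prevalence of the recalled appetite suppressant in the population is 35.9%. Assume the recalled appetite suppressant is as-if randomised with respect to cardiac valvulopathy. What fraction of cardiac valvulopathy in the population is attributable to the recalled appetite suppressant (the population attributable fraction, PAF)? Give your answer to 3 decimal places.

PAF ≈ 0.152

p₁ = P(outcome | exposed) = 73/820 = 0.089024
p₀ = P(outcome | unexposed) = 228/3835 = 0.059452
Overall risk P(Y=1) = π·p₁ + (1−π)·p₀ = 0.359×0.089024 + 0.641×0.059452 = 0.070069.
Under exogeneity, PAF = [P(Y=1) − p₀] / P(Y=1).
PAF = (0.070069 − 0.059452) / 0.070069 ≈ 0.1515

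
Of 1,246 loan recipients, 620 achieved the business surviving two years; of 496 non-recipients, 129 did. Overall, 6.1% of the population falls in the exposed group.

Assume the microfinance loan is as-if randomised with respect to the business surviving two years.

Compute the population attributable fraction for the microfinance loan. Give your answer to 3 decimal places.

PAF ≈ 0.053

p₁ = P(outcome | exposed) = 620/1246 = 0.49759
p₀ = P(outcome | unexposed) = 129/496 = 0.26008
Overall risk P(Y=1) = π·p₁ + (1−π)·p₀ = 0.061×0.49759 + 0.939×0.26008 = 0.27457.
Under exogeneity, PAF = [P(Y=1) − p₀] / P(Y=1).
PAF = (0.27457 − 0.26008) / 0.27457 ≈ 0.0528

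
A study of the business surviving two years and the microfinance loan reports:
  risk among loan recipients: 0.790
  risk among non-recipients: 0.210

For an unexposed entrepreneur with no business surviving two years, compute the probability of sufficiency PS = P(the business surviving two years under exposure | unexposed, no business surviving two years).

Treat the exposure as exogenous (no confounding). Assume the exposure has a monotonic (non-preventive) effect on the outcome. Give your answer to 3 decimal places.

PS ≈ 0.734

Let p₁ = 0.79, p₀ = 0.21.
Under exogeneity and monotonicity, PS = (p₁ − p₀) / (1 − p₀).
PS = (0.79 − 0.21) / (1 − 0.21) = 0.58 / 0.79 ≈ 0.7342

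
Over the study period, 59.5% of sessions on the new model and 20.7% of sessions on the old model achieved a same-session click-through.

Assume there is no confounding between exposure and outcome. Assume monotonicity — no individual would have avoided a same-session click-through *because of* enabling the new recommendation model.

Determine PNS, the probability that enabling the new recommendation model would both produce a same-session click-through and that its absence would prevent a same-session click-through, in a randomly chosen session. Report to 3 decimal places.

p₁ = 0.595, p₀ = 0.207.
Under exogeneity and monotonicity, PNS = p₁ − p₀.
PNS = 0.595 − 0.207 = 0.388

PNS ≈ 0.388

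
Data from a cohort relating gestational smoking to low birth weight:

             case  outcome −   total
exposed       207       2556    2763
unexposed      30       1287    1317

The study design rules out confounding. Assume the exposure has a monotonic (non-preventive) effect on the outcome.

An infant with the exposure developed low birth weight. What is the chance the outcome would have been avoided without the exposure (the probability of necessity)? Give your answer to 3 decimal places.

p₁ = P(outcome | exposed) = 207/2763 = 0.074919
p₀ = P(outcome | unexposed) = 30/1317 = 0.022779
Under exogeneity and monotonicity, PN = (p₁ − p₀) / p₁.
PN = (0.074919 − 0.022779) / 0.074919 = 0.05214 / 0.074919 ≈ 0.6959

PN ≈ 0.696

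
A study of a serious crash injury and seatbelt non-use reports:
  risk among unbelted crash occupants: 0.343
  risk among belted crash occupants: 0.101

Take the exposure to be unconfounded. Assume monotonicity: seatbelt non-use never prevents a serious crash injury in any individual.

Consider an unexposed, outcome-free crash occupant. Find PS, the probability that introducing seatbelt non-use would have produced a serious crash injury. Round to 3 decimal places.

PS ≈ 0.269

Let p₁ = 0.343, p₀ = 0.101.
Under exogeneity and monotonicity, PS = (p₁ − p₀) / (1 − p₀).
PS = (0.343 − 0.101) / (1 − 0.101) = 0.242 / 0.899 ≈ 0.2692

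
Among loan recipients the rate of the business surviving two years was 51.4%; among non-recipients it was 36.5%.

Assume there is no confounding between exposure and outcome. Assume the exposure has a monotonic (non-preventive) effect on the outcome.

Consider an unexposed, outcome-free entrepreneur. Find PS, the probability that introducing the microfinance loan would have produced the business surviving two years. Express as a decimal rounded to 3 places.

PS ≈ 0.235

p₁ = 0.514, p₀ = 0.365.
Under exogeneity and monotonicity, PS = (p₁ − p₀) / (1 − p₀).
PS = (0.514 − 0.365) / (1 − 0.365) = 0.149 / 0.635 ≈ 0.2346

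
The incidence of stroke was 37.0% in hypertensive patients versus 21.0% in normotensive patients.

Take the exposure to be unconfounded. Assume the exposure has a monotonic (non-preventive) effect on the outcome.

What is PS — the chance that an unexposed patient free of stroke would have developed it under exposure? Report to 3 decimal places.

PS ≈ 0.203

p₁ = 0.37, p₀ = 0.21.
Under exogeneity and monotonicity, PS = (p₁ − p₀) / (1 − p₀).
PS = (0.37 − 0.21) / (1 − 0.21) = 0.16 / 0.79 ≈ 0.2025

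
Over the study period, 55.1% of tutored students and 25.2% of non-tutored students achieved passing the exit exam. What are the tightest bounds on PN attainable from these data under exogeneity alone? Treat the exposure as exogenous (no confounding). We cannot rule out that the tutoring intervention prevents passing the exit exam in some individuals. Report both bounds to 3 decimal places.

0.543 ≤ PN ≤ 1.000

p₁ = 0.551, p₀ = 0.252.
Under exogeneity alone the bounds on PN are max{0,(p₁−p₀)/p₁} ≤ PN ≤ min{1,(1−p₀)/p₁}.
  lower = (p₁ − p₀)/p₁ = 0.299 / 0.551 ≈ 0.5426
  upper = min{1, (1 − p₀)/p₁} = 0.748 / 0.551 ≈ 1.3575 → capped at 1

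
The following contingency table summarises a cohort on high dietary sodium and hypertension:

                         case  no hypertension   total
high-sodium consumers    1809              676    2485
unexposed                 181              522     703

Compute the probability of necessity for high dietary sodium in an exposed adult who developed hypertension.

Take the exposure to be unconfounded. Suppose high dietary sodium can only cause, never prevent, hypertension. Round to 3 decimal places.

PN ≈ 0.646

p₁ = P(outcome | exposed) = 1809/2485 = 0.72797
p₀ = P(outcome | unexposed) = 181/703 = 0.25747
Under exogeneity and monotonicity, PN = (p₁ − p₀) / p₁.
PN = (0.72797 − 0.25747) / 0.72797 = 0.4705 / 0.72797 ≈ 0.6463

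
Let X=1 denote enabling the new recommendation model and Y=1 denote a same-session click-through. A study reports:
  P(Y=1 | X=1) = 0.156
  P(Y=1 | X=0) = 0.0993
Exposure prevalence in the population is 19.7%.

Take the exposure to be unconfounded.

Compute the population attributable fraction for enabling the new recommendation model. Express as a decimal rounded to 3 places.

PAF ≈ 0.101

Let p₁ = 0.156, p₀ = 0.0993.
Overall risk P(Y=1) = π·p₁ + (1−π)·p₀ = 0.197×0.156 + 0.803×0.0993 = 0.11047.
Under exogeneity, PAF = [P(Y=1) − p₀] / P(Y=1).
PAF = (0.11047 − 0.0993) / 0.11047 ≈ 0.1011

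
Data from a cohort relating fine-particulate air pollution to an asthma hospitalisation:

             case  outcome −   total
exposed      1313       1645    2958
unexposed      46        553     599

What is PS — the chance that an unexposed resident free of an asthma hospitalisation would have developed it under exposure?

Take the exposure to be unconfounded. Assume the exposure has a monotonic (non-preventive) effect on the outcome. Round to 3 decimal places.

p₁ = P(outcome | exposed) = 1313/2958 = 0.44388
p₀ = P(outcome | unexposed) = 46/599 = 0.076795
Under exogeneity and monotonicity, PS = (p₁ − p₀) / (1 − p₀).
PS = (0.44388 − 0.076795) / (1 − 0.076795) = 0.36709 / 0.92321 ≈ 0.3976

PS ≈ 0.398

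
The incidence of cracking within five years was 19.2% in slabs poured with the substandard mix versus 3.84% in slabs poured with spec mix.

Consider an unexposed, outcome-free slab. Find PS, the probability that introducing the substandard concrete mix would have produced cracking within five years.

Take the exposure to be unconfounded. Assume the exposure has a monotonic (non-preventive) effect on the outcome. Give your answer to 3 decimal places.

PS ≈ 0.160

p₁ = 0.192, p₀ = 0.0384.
Under exogeneity and monotonicity, PS = (p₁ − p₀) / (1 − p₀).
PS = (0.192 − 0.0384) / (1 − 0.0384) = 0.1536 / 0.9616 ≈ 0.1597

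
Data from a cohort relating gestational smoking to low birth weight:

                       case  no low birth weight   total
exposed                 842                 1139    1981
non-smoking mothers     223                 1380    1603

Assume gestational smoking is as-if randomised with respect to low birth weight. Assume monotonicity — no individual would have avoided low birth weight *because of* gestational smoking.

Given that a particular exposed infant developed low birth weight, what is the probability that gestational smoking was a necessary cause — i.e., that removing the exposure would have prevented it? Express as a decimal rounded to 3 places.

PN ≈ 0.673

p₁ = P(outcome | exposed) = 842/1981 = 0.42504
p₀ = P(outcome | unexposed) = 223/1603 = 0.13911
Under exogeneity and monotonicity, PN = (p₁ − p₀) / p₁.
PN = (0.42504 − 0.13911) / 0.42504 = 0.28592 / 0.42504 ≈ 0.6727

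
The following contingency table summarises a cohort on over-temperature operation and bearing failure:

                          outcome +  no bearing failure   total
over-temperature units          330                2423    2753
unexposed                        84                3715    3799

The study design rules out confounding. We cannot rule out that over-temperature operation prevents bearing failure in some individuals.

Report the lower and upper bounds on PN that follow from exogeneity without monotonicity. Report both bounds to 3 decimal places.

p₁ = P(outcome | exposed) = 330/2753 = 0.11987
p₀ = P(outcome | unexposed) = 84/3799 = 0.022111
Under exogeneity alone the bounds on PN are max{0,(p₁−p₀)/p₁} ≤ PN ≤ min{1,(1−p₀)/p₁}.
  lower = (p₁ − p₀)/p₁ = 0.097758 / 0.11987 ≈ 0.8155
  upper = min{1, (1 − p₀)/p₁} = 0.97789 / 0.11987 ≈ 8.1580 → capped at 1

0.816 ≤ PN ≤ 1.000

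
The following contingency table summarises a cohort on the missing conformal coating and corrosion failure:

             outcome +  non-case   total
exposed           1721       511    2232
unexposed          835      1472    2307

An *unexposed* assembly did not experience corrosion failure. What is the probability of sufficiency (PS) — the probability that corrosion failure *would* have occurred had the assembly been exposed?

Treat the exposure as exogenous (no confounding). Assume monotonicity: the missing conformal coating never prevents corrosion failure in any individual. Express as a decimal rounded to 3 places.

p₁ = P(outcome | exposed) = 1721/2232 = 0.77106
p₀ = P(outcome | unexposed) = 835/2307 = 0.36194
Under exogeneity and monotonicity, PS = (p₁ − p₀) / (1 − p₀).
PS = (0.77106 − 0.36194) / (1 − 0.36194) = 0.40912 / 0.63806 ≈ 0.6412

PS ≈ 0.641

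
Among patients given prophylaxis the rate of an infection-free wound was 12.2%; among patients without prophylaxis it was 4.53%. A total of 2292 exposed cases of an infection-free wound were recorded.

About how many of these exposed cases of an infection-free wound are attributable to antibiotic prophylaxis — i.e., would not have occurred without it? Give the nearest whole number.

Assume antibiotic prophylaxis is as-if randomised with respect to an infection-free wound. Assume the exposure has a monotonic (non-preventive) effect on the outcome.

about 1441 cases

p₁ = 0.122, p₀ = 0.0453.
PN = (p₁ − p₀)/p₁ = (0.122 − 0.0453) / 0.122 ≈ 0.62869.
Attributable cases ≈ PN × (exposed cases) = 0.62869 × 2292 ≈ 1440.95.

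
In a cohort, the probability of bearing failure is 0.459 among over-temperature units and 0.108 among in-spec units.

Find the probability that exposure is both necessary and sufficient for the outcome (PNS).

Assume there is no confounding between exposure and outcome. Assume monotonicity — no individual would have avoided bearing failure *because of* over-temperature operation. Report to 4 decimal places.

Let p₁ = 0.459, p₀ = 0.108.
Under exogeneity and monotonicity, PNS = p₁ − p₀.
PNS = 0.459 − 0.108 = 0.351

PNS ≈ 0.3510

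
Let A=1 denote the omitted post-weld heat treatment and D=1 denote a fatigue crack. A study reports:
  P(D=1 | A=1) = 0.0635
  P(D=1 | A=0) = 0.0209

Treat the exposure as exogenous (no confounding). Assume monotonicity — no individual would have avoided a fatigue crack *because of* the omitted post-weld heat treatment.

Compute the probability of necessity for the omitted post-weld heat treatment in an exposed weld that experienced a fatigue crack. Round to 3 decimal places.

Let p₁ = 0.0635, p₀ = 0.0209.
Under exogeneity and monotonicity, PN = (p₁ − p₀) / p₁.
PN = (0.0635 − 0.0209) / 0.0635 = 0.0426 / 0.0635 ≈ 0.6709

PN ≈ 0.671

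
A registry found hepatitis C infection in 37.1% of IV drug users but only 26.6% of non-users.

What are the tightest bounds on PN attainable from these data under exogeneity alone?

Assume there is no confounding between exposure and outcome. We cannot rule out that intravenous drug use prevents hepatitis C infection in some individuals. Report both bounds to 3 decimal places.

p₁ = 0.371, p₀ = 0.266.
Under exogeneity alone the bounds on PN are max{0,(p₁−p₀)/p₁} ≤ PN ≤ min{1,(1−p₀)/p₁}.
  lower = (p₁ − p₀)/p₁ = 0.105 / 0.371 ≈ 0.2830
  upper = min{1, (1 − p₀)/p₁} = 0.734 / 0.371 ≈ 1.9784 → capped at 1

0.283 ≤ PN ≤ 1.000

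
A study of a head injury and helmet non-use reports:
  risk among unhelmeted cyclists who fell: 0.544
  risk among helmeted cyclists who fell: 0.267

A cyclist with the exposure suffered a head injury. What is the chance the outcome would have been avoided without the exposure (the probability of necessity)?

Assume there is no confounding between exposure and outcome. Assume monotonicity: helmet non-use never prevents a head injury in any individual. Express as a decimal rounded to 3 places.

Let p₁ = 0.544, p₀ = 0.267.
Under exogeneity and monotonicity, PN = (p₁ − p₀) / p₁.
PN = (0.544 − 0.267) / 0.544 = 0.277 / 0.544 ≈ 0.5092

PN ≈ 0.509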